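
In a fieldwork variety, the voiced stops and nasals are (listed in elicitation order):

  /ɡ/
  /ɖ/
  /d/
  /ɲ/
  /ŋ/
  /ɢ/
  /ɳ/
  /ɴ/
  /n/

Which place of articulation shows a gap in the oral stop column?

Oral stop: /d/ (alveolar), /ɖ/ (retroflex), /ɡ/ (velar), /ɢ/ (uvular).
Nasal: /n/ (alveolar), /ɳ/ (retroflex), /ɲ/ (palatal), /ŋ/ (velar), /ɴ/ (uvular).
Every place of articulation has an oral stop member except palatal, where /ɟ/ would be expected.

palatal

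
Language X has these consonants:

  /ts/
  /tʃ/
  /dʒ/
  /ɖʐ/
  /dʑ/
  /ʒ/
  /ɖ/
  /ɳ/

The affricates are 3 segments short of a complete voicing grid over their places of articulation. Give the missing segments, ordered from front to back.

Voiceless: /ts/ (alveolar), /tʃ/ (postalveolar).
Voiced: /dʒ/ (postalveolar), /ɖʐ/ (retroflex), /dʑ/ (alveolo-palatal).
Gaps, from front to back: alveolar lacks voiced (/dz/); retroflex lacks voiceless (/ʈʂ/); alveolo-palatal lacks voiceless (/tɕ/).

/dz/, /ʈʂ/, /tɕ/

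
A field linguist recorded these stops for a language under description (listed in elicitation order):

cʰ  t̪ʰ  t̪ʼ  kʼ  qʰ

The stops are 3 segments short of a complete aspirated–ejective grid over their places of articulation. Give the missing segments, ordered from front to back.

dental: aspirated /t̪ʰ/, ejective /t̪ʼ/.
palatal: aspirated /cʰ/, ejective —.
velar: aspirated —, ejective /kʼ/.
uvular: aspirated /qʰ/, ejective —.
Gaps, from front to back: palatal lacks ejective (/cʼ/); velar lacks aspirated (/kʰ/); uvular lacks ejective (/qʼ/).

/cʼ/, /kʰ/, /qʼ/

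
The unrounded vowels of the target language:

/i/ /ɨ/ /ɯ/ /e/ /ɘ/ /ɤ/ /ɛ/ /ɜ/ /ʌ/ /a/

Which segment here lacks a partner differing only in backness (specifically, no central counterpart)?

High: /i/ ~ /ɨ/ ~ /ɯ/
High-mid: /e/ ~ /ɘ/ ~ /ɤ/
Low-mid: /ɛ/ ~ /ɜ/ ~ /ʌ/
Low: only /a/ (front); no central partner.
So /a/ is the unpaired segment.

/a/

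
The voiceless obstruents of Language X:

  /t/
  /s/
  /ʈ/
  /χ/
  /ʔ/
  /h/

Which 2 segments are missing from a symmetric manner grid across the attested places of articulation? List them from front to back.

Stop: /t/ (alveolar), /ʈ/ (retroflex), /ʔ/ (glottal).
Fricative: /s/ (alveolar), /χ/ (uvular), /h/ (glottal).
Gaps, from front to back: retroflex lacks fricative (/ʂ/); uvular lacks stop (/q/).

/ʂ/, /q/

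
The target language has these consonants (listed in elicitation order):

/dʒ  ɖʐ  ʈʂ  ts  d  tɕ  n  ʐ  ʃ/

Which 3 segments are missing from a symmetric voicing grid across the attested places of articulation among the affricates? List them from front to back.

/dz/, /tʃ/, /dʑ/

place of articulation  voiceless  voiced  
alveolar          ts        —       
postalveolar      —         dʒ      
retroflex         ʈʂ        ɖʐ      
alveolo-palatal   tɕ        —       
Gaps, from front to back: alveolar lacks voiced (/dz/); postalveolar lacks voiceless (/tʃ/); alveolo-palatal lacks voiced (/dʑ/).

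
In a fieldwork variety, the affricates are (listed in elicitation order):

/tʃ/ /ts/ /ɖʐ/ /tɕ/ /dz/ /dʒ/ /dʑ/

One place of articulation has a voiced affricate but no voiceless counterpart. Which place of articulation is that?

retroflex

alveolar: voiceless /ts/, voiced /dz/.
postalveolar: voiceless /tʃ/, voiced /dʒ/.
retroflex: voiceless —, voiced /ɖʐ/.
alveolo-palatal: voiceless /tɕ/, voiced /dʑ/.
Every place of articulation has a voiceless member except retroflex, where /ʈʂ/ would be expected.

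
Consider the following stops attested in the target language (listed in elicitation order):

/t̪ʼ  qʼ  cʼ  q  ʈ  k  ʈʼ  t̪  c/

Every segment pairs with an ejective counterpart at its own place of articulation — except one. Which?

/k/

Dental: /t̪/ ~ /t̪ʼ/
Retroflex: /ʈ/ ~ /ʈʼ/
Palatal: /c/ ~ /cʼ/
Uvular: /q/ ~ /qʼ/
Velar: only /k/ (plain); no ejective partner.
So /k/ is the unpaired segment.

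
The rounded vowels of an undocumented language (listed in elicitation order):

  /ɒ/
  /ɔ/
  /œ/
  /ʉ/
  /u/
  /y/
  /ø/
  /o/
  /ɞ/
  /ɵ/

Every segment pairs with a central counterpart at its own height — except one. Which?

High: /y/ ~ /ʉ/ ~ /u/
High-mid: /ø/ ~ /ɵ/ ~ /o/
Low-mid: /œ/ ~ /ɞ/ ~ /ɔ/
Low: only /ɒ/ (back); no central partner.
So /ɒ/ is the unpaired segment.

/ɒ/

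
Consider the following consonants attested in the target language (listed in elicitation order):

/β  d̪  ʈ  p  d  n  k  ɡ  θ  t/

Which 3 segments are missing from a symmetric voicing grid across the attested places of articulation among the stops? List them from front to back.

/b/, /t̪/, /ɖ/

place of articulation  voiceless  voiced  
bilabial          p         —       
dental            —         d̪      
alveolar          t         d       
retroflex         ʈ         —       
velar             k         ɡ       
Gaps, from front to back: bilabial lacks voiced (/b/); dental lacks voiceless (/t̪/); retroflex lacks voiced (/ɖ/).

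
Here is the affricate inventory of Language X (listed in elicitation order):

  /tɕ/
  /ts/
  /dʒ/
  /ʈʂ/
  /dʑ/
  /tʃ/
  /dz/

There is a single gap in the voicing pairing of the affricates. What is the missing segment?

/ɖʐ/

alveolar: voiceless /ts/, voiced /dz/.
postalveolar: voiceless /tʃ/, voiced /dʒ/.
retroflex: voiceless /ʈʂ/, voiced —.
alveolo-palatal: voiceless /tɕ/, voiced /dʑ/.
The retroflex row has no voiced member, so the gap is the voiced retroflex affricate /ɖʐ/.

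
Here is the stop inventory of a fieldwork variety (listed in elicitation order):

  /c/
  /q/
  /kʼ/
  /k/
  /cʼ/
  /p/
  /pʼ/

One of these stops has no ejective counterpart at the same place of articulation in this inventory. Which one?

/q/

Bilabial: /p/ ~ /pʼ/
Palatal: /c/ ~ /cʼ/
Velar: /k/ ~ /kʼ/
Uvular: only /q/ (plain); no ejective partner.
So /q/ is the unpaired segment.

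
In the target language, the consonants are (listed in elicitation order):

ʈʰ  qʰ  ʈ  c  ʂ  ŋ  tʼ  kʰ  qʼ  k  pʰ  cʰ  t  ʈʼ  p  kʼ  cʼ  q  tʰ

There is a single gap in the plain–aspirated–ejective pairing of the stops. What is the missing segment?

/pʼ/

place of articulation  plain     aspirated  ejective
bilabial          p         pʰ        —       
alveolar          t         tʰ        tʼ      
retroflex         ʈ         ʈʰ        ʈʼ      
palatal           c         cʰ        cʼ      
velar             k         kʰ        kʼ      
uvular            q         qʰ        qʼ      
The bilabial row has no ejective member, so the gap is the ejective bilabial stop /pʼ/.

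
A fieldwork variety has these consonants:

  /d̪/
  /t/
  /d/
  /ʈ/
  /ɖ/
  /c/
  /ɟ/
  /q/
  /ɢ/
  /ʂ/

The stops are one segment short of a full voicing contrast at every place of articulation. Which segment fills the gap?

dental: voiceless —, voiced /d̪/.
alveolar: voiceless /t/, voiced /d/.
retroflex: voiceless /ʈ/, voiced /ɖ/.
palatal: voiceless /c/, voiced /ɟ/.
uvular: voiceless /q/, voiced /ɢ/.
The dental row has no voiceless member, so the gap is the voiceless dental stop /t̪/.

/t̪/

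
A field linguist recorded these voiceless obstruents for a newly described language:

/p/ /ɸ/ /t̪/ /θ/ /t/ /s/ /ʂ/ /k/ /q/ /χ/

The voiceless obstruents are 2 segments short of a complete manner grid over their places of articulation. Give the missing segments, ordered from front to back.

Stop: /p/ (bilabial), /t̪/ (dental), /t/ (alveolar), /k/ (velar), /q/ (uvular).
Fricative: /ɸ/ (bilabial), /θ/ (dental), /s/ (alveolar), /ʂ/ (retroflex), /χ/ (uvular).
Gaps, from front to back: retroflex lacks stop (/ʈ/); velar lacks fricative (/x/).

/ʈ/, /x/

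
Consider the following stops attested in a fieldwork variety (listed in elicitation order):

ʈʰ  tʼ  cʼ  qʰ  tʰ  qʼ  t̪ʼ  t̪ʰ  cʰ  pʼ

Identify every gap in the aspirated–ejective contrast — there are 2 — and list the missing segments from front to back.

bilabial: aspirated —, ejective /pʼ/.
dental: aspirated /t̪ʰ/, ejective /t̪ʼ/.
alveolar: aspirated /tʰ/, ejective /tʼ/.
retroflex: aspirated /ʈʰ/, ejective —.
palatal: aspirated /cʰ/, ejective /cʼ/.
uvular: aspirated /qʰ/, ejective /qʼ/.
Gaps, from front to back: bilabial lacks aspirated (/pʰ/); retroflex lacks ejective (/ʈʼ/).

/pʰ/, /ʈʼ/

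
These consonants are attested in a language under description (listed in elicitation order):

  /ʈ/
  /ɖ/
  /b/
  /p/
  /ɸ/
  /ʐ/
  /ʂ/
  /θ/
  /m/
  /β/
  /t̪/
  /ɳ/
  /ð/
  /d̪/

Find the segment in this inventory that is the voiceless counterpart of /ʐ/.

/ʐ/ is a voiced retroflex fricative.
The voiceless counterpart is a voiceless retroflex fricative — in this inventory, /ʂ/.

/ʂ/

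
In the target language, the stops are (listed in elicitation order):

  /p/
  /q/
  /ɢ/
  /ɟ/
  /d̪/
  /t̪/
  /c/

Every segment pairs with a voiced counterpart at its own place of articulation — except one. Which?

/p/

Dental: /t̪/ ~ /d̪/
Palatal: /c/ ~ /ɟ/
Uvular: /q/ ~ /ɢ/
Bilabial: only /p/ (voiceless); no voiced partner.
So /p/ is the unpaired segment.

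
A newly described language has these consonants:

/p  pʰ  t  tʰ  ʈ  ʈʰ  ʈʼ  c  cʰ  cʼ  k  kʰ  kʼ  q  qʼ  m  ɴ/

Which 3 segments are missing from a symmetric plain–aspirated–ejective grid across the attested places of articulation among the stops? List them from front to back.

bilabial: plain /p/, aspirated /pʰ/, ejective —.
alveolar: plain /t/, aspirated /tʰ/, ejective —.
retroflex: plain /ʈ/, aspirated /ʈʰ/, ejective /ʈʼ/.
palatal: plain /c/, aspirated /cʰ/, ejective /cʼ/.
velar: plain /k/, aspirated /kʰ/, ejective /kʼ/.
uvular: plain /q/, aspirated —, ejective /qʼ/.
Gaps, from front to back: bilabial lacks ejective (/pʼ/); alveolar lacks ejective (/tʼ/); uvular lacks aspirated (/qʰ/).

/pʼ/, /tʼ/, /qʰ/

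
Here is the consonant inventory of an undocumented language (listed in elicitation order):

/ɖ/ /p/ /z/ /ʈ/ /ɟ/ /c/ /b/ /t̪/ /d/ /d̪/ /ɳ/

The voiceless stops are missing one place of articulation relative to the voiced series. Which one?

alveolar

bilabial: voiceless /p/, voiced /b/.
dental: voiceless /t̪/, voiced /d̪/.
alveolar: voiceless —, voiced /d/.
retroflex: voiceless /ʈ/, voiced /ɖ/.
palatal: voiceless /c/, voiced /ɟ/.
Every place of articulation has a voiceless member except alveolar, where /t/ would be expected.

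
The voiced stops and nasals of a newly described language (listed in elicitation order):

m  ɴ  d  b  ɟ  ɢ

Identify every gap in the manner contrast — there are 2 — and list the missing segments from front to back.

/n/, /ɲ/

Oral stop: /b/ (bilabial), /d/ (alveolar), /ɟ/ (palatal), /ɢ/ (uvular).
Nasal: /m/ (bilabial), /ɴ/ (uvular).
Gaps, from front to back: alveolar lacks nasal (/n/); palatal lacks nasal (/ɲ/).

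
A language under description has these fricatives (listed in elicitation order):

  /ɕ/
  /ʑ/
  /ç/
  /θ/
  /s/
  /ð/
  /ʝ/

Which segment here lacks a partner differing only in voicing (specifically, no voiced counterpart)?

Dental: /θ/ ~ /ð/
Alveolo-palatal: /ɕ/ ~ /ʑ/
Palatal: /ç/ ~ /ʝ/
Alveolar: only /s/ (voiceless); no voiced partner.
So /s/ is the unpaired segment.

/s/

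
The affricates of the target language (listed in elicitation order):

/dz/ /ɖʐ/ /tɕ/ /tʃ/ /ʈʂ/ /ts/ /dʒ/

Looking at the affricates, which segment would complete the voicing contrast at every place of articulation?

Voiceless: /ts/ (alveolar), /tʃ/ (postalveolar), /ʈʂ/ (retroflex), /tɕ/ (alveolo-palatal).
Voiced: /dz/ (alveolar), /dʒ/ (postalveolar), /ɖʐ/ (retroflex).
The alveolo-palatal row has no voiced member, so the gap is the voiced alveolo-palatal affricate /dʑ/.

/dʑ/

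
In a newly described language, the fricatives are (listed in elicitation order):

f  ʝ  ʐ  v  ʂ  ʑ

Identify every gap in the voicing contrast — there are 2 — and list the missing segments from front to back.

/ɕ/, /ç/

place of articulation  voiceless  voiced  
labiodental       f         v       
retroflex         ʂ         ʐ       
alveolo-palatal   —         ʑ       
palatal           —         ʝ       
Gaps, from front to back: alveolo-palatal lacks voiceless (/ɕ/); palatal lacks voiceless (/ç/).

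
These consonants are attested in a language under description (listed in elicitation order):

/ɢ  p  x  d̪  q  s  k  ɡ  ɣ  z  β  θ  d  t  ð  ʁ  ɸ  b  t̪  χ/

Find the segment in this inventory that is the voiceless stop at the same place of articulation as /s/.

/t/

/s/ is a voiceless alveolar fricative.
The voiceless stop at the same place is a voiceless alveolar stop — in this inventory, /t/.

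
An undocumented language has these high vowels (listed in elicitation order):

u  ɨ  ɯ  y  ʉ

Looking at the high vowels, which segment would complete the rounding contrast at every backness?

/i/

Unrounded: /ɨ/ (central), /ɯ/ (back).
Rounded: /y/ (front), /ʉ/ (central), /u/ (back).
The front row has no unrounded member, so the gap is the front unrounded vowel /i/.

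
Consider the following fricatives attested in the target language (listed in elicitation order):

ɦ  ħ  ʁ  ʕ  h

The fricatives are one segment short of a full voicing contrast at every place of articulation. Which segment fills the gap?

place of articulation  voiceless  voiced  
uvular            —         ʁ       
pharyngeal        ħ         ʕ       
glottal           h         ɦ       
The uvular row has no voiceless member, so the gap is the voiceless uvular fricative /χ/.

/χ/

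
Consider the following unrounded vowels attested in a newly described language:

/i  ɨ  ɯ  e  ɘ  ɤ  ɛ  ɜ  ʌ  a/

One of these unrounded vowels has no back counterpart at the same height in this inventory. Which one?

High: /i/ ~ /ɨ/ ~ /ɯ/
High-mid: /e/ ~ /ɘ/ ~ /ɤ/
Low-mid: /ɛ/ ~ /ɜ/ ~ /ʌ/
Low: only /a/ (front); no back partner.
So /a/ is the unpaired segment.

/a/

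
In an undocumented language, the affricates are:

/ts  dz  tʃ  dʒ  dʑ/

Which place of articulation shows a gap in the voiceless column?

Voiceless: /ts/ (alveolar), /tʃ/ (postalveolar).
Voiced: /dz/ (alveolar), /dʒ/ (postalveolar), /dʑ/ (alveolo-palatal).
Every place of articulation has a voiceless member except alveolo-palatal, where /tɕ/ would be expected.

alveolo-palatal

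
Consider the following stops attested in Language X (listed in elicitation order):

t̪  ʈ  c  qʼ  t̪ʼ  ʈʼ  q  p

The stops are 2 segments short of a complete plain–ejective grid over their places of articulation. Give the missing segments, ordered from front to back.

/pʼ/, /cʼ/

Plain: /p/ (bilabial), /t̪/ (dental), /ʈ/ (retroflex), /c/ (palatal), /q/ (uvular).
Ejective: /t̪ʼ/ (dental), /ʈʼ/ (retroflex), /qʼ/ (uvular).
Gaps, from front to back: bilabial lacks ejective (/pʼ/); palatal lacks ejective (/cʼ/).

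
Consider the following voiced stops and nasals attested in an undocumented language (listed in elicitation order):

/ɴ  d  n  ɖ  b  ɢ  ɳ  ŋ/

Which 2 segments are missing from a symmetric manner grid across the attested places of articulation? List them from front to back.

Oral stop: /b/ (bilabial), /d/ (alveolar), /ɖ/ (retroflex), /ɢ/ (uvular).
Nasal: /n/ (alveolar), /ɳ/ (retroflex), /ŋ/ (velar), /ɴ/ (uvular).
Gaps, from front to back: bilabial lacks nasal (/m/); velar lacks oral stop (/ɡ/).

/m/, /ɡ/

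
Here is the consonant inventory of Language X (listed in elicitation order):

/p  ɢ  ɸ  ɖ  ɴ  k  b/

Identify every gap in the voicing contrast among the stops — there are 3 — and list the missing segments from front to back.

/ʈ/, /ɡ/, /q/

bilabial: voiceless /p/, voiced /b/.
retroflex: voiceless —, voiced /ɖ/.
velar: voiceless /k/, voiced —.
uvular: voiceless —, voiced /ɢ/.
Gaps, from front to back: retroflex lacks voiceless (/ʈ/); velar lacks voiced (/ɡ/); uvular lacks voiceless (/q/).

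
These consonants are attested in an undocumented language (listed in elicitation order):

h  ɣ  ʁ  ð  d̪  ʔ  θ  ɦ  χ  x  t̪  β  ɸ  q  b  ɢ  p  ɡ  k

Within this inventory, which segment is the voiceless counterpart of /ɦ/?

/h/

/ɦ/ is a voiced glottal fricative.
The voiceless counterpart is a voiceless glottal fricative — in this inventory, /h/.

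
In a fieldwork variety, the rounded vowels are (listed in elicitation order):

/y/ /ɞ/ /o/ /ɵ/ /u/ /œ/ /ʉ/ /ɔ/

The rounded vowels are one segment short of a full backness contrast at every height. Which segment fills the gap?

/ø/

high: front /y/, central /ʉ/, back /u/.
high-mid: front —, central /ɵ/, back /o/.
low-mid: front /œ/, central /ɞ/, back /ɔ/.
The high-mid row has no front member, so the gap is the high-mid front rounded vowel /ø/.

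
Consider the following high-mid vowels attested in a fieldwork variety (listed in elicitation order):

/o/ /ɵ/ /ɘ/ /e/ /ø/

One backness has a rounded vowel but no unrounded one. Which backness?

backness          unrounded  rounded 
front             e         ø       
central           ɘ         ɵ       
back              —         o       
Every backness has an unrounded member except back, where /ɤ/ would be expected.

back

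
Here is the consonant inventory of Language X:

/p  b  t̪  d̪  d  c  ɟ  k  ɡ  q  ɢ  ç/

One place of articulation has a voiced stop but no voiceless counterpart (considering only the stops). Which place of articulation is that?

place of articulation  voiceless  voiced  
bilabial          p         b       
dental            t̪        d̪      
alveolar          —         d       
palatal           c         ɟ       
velar             k         ɡ       
uvular            q         ɢ       
Every place of articulation has a voiceless member except alveolar, where /t/ would be expected.

alveolar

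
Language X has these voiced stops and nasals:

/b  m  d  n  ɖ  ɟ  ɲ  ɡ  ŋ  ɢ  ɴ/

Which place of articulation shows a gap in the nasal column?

retroflex

Oral stop: /b/ (bilabial), /d/ (alveolar), /ɖ/ (retroflex), /ɟ/ (palatal), /ɡ/ (velar), /ɢ/ (uvular).
Nasal: /m/ (bilabial), /n/ (alveolar), /ɲ/ (palatal), /ŋ/ (velar), /ɴ/ (uvular).
Every place of articulation has a nasal member except retroflex, where /ɳ/ would be expected.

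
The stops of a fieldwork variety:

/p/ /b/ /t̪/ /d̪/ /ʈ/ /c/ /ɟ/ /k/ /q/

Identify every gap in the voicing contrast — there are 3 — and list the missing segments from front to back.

/ɖ/, /ɡ/, /ɢ/

bilabial: voiceless /p/, voiced /b/.
dental: voiceless /t̪/, voiced /d̪/.
retroflex: voiceless /ʈ/, voiced —.
palatal: voiceless /c/, voiced /ɟ/.
velar: voiceless /k/, voiced —.
uvular: voiceless /q/, voiced —.
Gaps, from front to back: retroflex lacks voiced (/ɖ/); velar lacks voiced (/ɡ/); uvular lacks voiced (/ɢ/).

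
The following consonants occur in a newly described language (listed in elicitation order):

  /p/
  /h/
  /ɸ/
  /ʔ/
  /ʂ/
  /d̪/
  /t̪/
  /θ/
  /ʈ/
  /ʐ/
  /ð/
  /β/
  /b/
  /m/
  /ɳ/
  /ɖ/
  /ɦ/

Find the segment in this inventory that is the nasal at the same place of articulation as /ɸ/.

/ɸ/ is a voiceless bilabial fricative.
The nasal at the same place is a bilabial nasal — in this inventory, /m/.

/m/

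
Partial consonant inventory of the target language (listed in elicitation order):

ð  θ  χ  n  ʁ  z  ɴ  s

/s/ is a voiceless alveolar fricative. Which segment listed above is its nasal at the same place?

The nasal at the same place is an alveolar nasal — in this inventory, /n/.

/n/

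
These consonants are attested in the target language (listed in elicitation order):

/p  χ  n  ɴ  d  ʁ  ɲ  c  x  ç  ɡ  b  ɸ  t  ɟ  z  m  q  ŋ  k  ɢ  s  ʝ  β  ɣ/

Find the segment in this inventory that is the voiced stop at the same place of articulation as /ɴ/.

/ɢ/

/ɴ/ is an uvular nasal.
The voiced stop at the same place is a voiced uvular stop — in this inventory, /ɢ/.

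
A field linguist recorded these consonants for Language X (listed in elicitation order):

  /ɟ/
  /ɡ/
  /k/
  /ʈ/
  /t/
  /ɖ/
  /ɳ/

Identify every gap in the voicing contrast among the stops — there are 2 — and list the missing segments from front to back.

/d/, /c/

place of articulation  voiceless  voiced  
alveolar          t         —       
retroflex         ʈ         ɖ       
palatal           —         ɟ       
velar             k         ɡ       
Gaps, from front to back: alveolar lacks voiced (/d/); palatal lacks voiceless (/c/).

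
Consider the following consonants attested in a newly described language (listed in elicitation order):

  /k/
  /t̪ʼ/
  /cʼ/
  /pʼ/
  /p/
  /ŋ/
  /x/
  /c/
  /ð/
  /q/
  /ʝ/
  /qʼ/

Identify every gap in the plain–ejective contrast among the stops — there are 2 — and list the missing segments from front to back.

/t̪/, /kʼ/

place of articulation  plain     ejective
bilabial          p         pʼ      
dental            —         t̪ʼ     
palatal           c         cʼ      
velar             k         —       
uvular            q         qʼ      
Gaps, from front to back: dental lacks plain (/t̪/); velar lacks ejective (/kʼ/).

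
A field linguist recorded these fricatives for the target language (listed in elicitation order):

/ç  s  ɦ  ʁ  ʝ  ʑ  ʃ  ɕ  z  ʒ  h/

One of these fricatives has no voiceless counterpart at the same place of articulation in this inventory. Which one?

/ʁ/

Alveolar: /s/ ~ /z/
Postalveolar: /ʃ/ ~ /ʒ/
Alveolo-palatal: /ɕ/ ~ /ʑ/
Palatal: /ç/ ~ /ʝ/
Glottal: /h/ ~ /ɦ/
Uvular: only /ʁ/ (voiced); no voiceless partner.
So /ʁ/ is the unpaired segment.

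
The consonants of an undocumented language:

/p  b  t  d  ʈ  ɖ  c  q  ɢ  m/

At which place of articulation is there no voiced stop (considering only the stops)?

palatal

bilabial: voiceless /p/, voiced /b/.
alveolar: voiceless /t/, voiced /d/.
retroflex: voiceless /ʈ/, voiced /ɖ/.
palatal: voiceless /c/, voiced —.
uvular: voiceless /q/, voiced /ɢ/.
Every place of articulation has a voiced member except palatal, where /ɟ/ would be expected.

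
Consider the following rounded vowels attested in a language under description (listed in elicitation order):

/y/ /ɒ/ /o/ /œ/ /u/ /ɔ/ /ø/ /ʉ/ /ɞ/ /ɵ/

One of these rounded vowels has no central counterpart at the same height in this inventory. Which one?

/ɒ/

High: /y/ ~ /ʉ/ ~ /u/
High-mid: /ø/ ~ /ɵ/ ~ /o/
Low-mid: /œ/ ~ /ɞ/ ~ /ɔ/
Low: only /ɒ/ (back); no central partner.
So /ɒ/ is the unpaired segment.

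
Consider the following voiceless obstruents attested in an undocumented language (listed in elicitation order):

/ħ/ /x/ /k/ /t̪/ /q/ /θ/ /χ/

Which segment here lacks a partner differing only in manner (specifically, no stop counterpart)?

Dental: /t̪/ ~ /θ/
Velar: /k/ ~ /x/
Uvular: /q/ ~ /χ/
Pharyngeal: only /ħ/ (fricative); no stop partner.
So /ħ/ is the unpaired segment.

/ħ/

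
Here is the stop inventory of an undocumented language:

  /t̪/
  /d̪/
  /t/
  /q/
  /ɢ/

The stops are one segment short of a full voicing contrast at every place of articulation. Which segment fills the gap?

Voiceless: /t̪/ (dental), /t/ (alveolar), /q/ (uvular).
Voiced: /d̪/ (dental), /ɢ/ (uvular).
The alveolar row has no voiced member, so the gap is the voiced alveolar stop /d/.

/d/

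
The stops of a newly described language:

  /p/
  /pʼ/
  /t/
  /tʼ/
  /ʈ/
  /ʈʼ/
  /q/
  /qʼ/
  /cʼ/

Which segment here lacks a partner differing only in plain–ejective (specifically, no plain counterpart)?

Bilabial: /p/ ~ /pʼ/
Alveolar: /t/ ~ /tʼ/
Retroflex: /ʈ/ ~ /ʈʼ/
Uvular: /q/ ~ /qʼ/
Palatal: only /cʼ/ (ejective); no plain partner.
So /cʼ/ is the unpaired segment.

/cʼ/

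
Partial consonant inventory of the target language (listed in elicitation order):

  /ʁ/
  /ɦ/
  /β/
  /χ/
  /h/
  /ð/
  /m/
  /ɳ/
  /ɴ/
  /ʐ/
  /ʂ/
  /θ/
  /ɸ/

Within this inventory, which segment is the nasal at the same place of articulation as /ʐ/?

/ʐ/ is a voiced retroflex fricative.
The nasal at the same place is a retroflex nasal — in this inventory, /ɳ/.

/ɳ/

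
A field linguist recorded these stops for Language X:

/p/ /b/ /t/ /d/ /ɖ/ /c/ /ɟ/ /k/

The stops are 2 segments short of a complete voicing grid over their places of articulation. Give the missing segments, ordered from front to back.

/ʈ/, /ɡ/

Voiceless: /p/ (bilabial), /t/ (alveolar), /c/ (palatal), /k/ (velar).
Voiced: /b/ (bilabial), /d/ (alveolar), /ɖ/ (retroflex), /ɟ/ (palatal).
Gaps, from front to back: retroflex lacks voiceless (/ʈ/); velar lacks voiced (/ɡ/).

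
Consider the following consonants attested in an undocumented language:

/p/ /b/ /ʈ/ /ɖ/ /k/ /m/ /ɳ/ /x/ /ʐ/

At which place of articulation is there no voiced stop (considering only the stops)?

bilabial: voiceless /p/, voiced /b/.
retroflex: voiceless /ʈ/, voiced /ɖ/.
velar: voiceless /k/, voiced —.
Every place of articulation has a voiced member except velar, where /ɡ/ would be expected.

velar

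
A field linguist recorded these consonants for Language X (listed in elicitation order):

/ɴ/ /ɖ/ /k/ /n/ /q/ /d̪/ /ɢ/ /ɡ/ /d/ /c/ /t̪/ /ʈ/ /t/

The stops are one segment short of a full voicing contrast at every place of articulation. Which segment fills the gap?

dental: voiceless /t̪/, voiced /d̪/.
alveolar: voiceless /t/, voiced /d/.
retroflex: voiceless /ʈ/, voiced /ɖ/.
palatal: voiceless /c/, voiced —.
velar: voiceless /k/, voiced /ɡ/.
uvular: voiceless /q/, voiced /ɢ/.
The palatal row has no voiced member, so the gap is the voiced palatal stop /ɟ/.

/ɟ/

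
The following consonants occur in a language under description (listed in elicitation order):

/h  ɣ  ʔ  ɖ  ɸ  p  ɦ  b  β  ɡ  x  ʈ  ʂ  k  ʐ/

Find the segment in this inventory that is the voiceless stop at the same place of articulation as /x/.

/x/ is a voiceless velar fricative.
The voiceless stop at the same place is a voiceless velar stop — in this inventory, /k/.

/k/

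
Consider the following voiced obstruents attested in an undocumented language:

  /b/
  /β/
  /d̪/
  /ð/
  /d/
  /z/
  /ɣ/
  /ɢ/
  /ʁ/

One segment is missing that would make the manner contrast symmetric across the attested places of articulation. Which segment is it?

bilabial: stop /b/, fricative /β/.
dental: stop /d̪/, fricative /ð/.
alveolar: stop /d/, fricative /z/.
velar: stop —, fricative /ɣ/.
uvular: stop /ɢ/, fricative /ʁ/.
The velar row has no stop member, so the gap is the velar stop /ɡ/.

/ɡ/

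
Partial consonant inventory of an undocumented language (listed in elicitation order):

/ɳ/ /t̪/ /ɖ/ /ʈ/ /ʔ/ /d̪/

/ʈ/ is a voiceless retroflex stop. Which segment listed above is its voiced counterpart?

/ɖ/

The voiced counterpart is a voiced retroflex stop — in this inventory, /ɖ/.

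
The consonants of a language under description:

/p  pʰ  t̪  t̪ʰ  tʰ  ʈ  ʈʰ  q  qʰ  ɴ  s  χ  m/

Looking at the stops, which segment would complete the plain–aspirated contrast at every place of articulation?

bilabial: plain /p/, aspirated /pʰ/.
dental: plain /t̪/, aspirated /t̪ʰ/.
alveolar: plain —, aspirated /tʰ/.
retroflex: plain /ʈ/, aspirated /ʈʰ/.
uvular: plain /q/, aspirated /qʰ/.
The alveolar row has no plain member, so the gap is the plain alveolar stop /t/.

/t/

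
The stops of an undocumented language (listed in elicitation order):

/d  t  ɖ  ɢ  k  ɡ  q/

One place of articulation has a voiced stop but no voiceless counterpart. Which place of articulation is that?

alveolar: voiceless /t/, voiced /d/.
retroflex: voiceless —, voiced /ɖ/.
velar: voiceless /k/, voiced /ɡ/.
uvular: voiceless /q/, voiced /ɢ/.
Every place of articulation has a voiceless member except retroflex, where /ʈ/ would be expected.

retroflex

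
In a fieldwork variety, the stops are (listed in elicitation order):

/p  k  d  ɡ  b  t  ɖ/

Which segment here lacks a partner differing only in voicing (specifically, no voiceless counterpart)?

/ɖ/

Bilabial: /p/ ~ /b/
Alveolar: /t/ ~ /d/
Velar: /k/ ~ /ɡ/
Retroflex: only /ɖ/ (voiced); no voiceless partner.
So /ɖ/ is the unpaired segment.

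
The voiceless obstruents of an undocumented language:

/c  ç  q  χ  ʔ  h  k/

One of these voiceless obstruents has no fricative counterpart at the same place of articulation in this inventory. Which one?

Palatal: /c/ ~ /ç/
Uvular: /q/ ~ /χ/
Glottal: /ʔ/ ~ /h/
Velar: only /k/ (stop); no fricative partner.
So /k/ is the unpaired segment.

/k/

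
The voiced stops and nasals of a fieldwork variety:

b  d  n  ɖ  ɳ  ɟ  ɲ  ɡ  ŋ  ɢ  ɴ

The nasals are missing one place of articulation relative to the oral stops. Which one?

place of articulation  oral stop  nasal   
bilabial          b         —       
alveolar          d         n       
retroflex         ɖ         ɳ       
palatal           ɟ         ɲ       
velar             ɡ         ŋ       
uvular            ɢ         ɴ       
Every place of articulation has a nasal member except bilabial, where /m/ would be expected.

bilabial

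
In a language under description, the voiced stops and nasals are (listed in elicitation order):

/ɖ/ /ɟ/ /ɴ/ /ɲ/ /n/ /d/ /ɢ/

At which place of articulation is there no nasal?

retroflex

alveolar: oral stop /d/, nasal /n/.
retroflex: oral stop /ɖ/, nasal —.
palatal: oral stop /ɟ/, nasal /ɲ/.
uvular: oral stop /ɢ/, nasal /ɴ/.
Every place of articulation has a nasal member except retroflex, where /ɳ/ would be expected.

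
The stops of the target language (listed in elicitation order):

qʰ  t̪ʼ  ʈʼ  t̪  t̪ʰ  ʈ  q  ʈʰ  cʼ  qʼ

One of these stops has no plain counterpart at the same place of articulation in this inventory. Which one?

/cʼ/

Dental: /t̪/ ~ /t̪ʰ/ ~ /t̪ʼ/
Retroflex: /ʈ/ ~ /ʈʰ/ ~ /ʈʼ/
Uvular: /q/ ~ /qʰ/ ~ /qʼ/
Palatal: only /cʼ/ (ejective); no plain partner.
So /cʼ/ is the unpaired segment.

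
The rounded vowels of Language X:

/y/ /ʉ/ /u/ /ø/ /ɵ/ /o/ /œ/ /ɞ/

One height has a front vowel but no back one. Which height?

low-mid

high: front /y/, central /ʉ/, back /u/.
high-mid: front /ø/, central /ɵ/, back /o/.
low-mid: front /œ/, central /ɞ/, back —.
Every height has a back member except low-mid, where /ɔ/ would be expected.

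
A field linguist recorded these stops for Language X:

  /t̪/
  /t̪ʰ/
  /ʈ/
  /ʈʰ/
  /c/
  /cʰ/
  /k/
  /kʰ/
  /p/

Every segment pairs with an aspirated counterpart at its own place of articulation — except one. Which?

/p/

Dental: /t̪/ ~ /t̪ʰ/
Retroflex: /ʈ/ ~ /ʈʰ/
Palatal: /c/ ~ /cʰ/
Velar: /k/ ~ /kʰ/
Bilabial: only /p/ (plain); no aspirated partner.
So /p/ is the unpaired segment.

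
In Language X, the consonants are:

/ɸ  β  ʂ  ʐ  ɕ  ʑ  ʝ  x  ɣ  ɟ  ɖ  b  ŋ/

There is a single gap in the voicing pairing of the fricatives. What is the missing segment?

place of articulation  voiceless  voiced  
bilabial          ɸ         β       
retroflex         ʂ         ʐ       
alveolo-palatal   ɕ         ʑ       
palatal           —         ʝ       
velar             x         ɣ       
The palatal row has no voiceless member, so the gap is the voiceless palatal fricative /ç/.

/ç/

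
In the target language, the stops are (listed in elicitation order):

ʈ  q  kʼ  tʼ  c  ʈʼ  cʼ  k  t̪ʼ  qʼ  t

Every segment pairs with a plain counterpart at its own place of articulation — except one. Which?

Alveolar: /t/ ~ /tʼ/
Retroflex: /ʈ/ ~ /ʈʼ/
Palatal: /c/ ~ /cʼ/
Velar: /k/ ~ /kʼ/
Uvular: /q/ ~ /qʼ/
Dental: only /t̪ʼ/ (ejective); no plain partner.
So /t̪ʼ/ is the unpaired segment.

/t̪ʼ/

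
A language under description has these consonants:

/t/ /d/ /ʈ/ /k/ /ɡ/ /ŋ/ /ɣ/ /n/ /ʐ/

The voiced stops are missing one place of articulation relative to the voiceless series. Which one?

retroflex

Voiceless: /t/ (alveolar), /ʈ/ (retroflex), /k/ (velar).
Voiced: /d/ (alveolar), /ɡ/ (velar).
Every place of articulation has a voiced member except retroflex, where /ɖ/ would be expected.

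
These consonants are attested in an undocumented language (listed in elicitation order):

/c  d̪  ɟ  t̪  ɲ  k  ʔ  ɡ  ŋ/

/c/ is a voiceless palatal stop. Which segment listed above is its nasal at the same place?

The nasal at the same place is a palatal nasal — in this inventory, /ɲ/.

/ɲ/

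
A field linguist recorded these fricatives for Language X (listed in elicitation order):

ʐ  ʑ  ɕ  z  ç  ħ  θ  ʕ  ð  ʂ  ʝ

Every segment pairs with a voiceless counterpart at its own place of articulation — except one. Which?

/z/

Dental: /θ/ ~ /ð/
Retroflex: /ʂ/ ~ /ʐ/
Alveolo-palatal: /ɕ/ ~ /ʑ/
Palatal: /ç/ ~ /ʝ/
Pharyngeal: /ħ/ ~ /ʕ/
Alveolar: only /z/ (voiced); no voiceless partner.
So /z/ is the unpaired segment.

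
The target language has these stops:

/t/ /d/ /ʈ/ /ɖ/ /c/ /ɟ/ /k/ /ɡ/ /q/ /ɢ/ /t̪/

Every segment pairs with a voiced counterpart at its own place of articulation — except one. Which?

/t̪/

Alveolar: /t/ ~ /d/
Retroflex: /ʈ/ ~ /ɖ/
Palatal: /c/ ~ /ɟ/
Velar: /k/ ~ /ɡ/
Uvular: /q/ ~ /ɢ/
Dental: only /t̪/ (voiceless); no voiced partner.
So /t̪/ is the unpaired segment.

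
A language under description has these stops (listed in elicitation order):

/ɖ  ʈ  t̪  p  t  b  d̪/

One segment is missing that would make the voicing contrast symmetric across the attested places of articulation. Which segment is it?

Voiceless: /p/ (bilabial), /t̪/ (dental), /t/ (alveolar), /ʈ/ (retroflex).
Voiced: /b/ (bilabial), /d̪/ (dental), /ɖ/ (retroflex).
The alveolar row has no voiced member, so the gap is the voiced alveolar stop /d/.

/d/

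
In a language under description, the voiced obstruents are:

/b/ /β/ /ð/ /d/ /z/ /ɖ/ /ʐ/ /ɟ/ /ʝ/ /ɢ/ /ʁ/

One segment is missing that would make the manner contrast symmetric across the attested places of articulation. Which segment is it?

bilabial: stop /b/, fricative /β/.
dental: stop —, fricative /ð/.
alveolar: stop /d/, fricative /z/.
retroflex: stop /ɖ/, fricative /ʐ/.
palatal: stop /ɟ/, fricative /ʝ/.
uvular: stop /ɢ/, fricative /ʁ/.
The dental row has no stop member, so the gap is the dental stop /d̪/.

/d̪/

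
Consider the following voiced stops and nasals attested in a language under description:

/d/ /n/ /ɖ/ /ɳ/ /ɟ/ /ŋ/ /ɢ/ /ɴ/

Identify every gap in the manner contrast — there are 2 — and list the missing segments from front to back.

/ɲ/, /ɡ/

alveolar: oral stop /d/, nasal /n/.
retroflex: oral stop /ɖ/, nasal /ɳ/.
palatal: oral stop /ɟ/, nasal —.
velar: oral stop —, nasal /ŋ/.
uvular: oral stop /ɢ/, nasal /ɴ/.
Gaps, from front to back: palatal lacks nasal (/ɲ/); velar lacks oral stop (/ɡ/).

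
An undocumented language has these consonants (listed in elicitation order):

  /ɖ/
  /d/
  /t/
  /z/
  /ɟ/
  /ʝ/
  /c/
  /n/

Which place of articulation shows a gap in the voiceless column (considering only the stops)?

retroflex

Voiceless: /t/ (alveolar), /c/ (palatal).
Voiced: /d/ (alveolar), /ɖ/ (retroflex), /ɟ/ (palatal).
Every place of articulation has a voiceless member except retroflex, where /ʈ/ would be expected.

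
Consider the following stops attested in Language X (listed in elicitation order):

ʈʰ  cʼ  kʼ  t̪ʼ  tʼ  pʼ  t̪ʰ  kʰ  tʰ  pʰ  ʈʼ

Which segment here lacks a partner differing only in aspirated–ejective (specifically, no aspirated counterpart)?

/cʼ/

Bilabial: /pʰ/ ~ /pʼ/
Dental: /t̪ʰ/ ~ /t̪ʼ/
Alveolar: /tʰ/ ~ /tʼ/
Retroflex: /ʈʰ/ ~ /ʈʼ/
Velar: /kʰ/ ~ /kʼ/
Palatal: only /cʼ/ (ejective); no aspirated partner.
So /cʼ/ is the unpaired segment.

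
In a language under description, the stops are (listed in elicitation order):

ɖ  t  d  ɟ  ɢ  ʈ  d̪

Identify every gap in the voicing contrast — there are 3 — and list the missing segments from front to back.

/t̪/, /c/, /q/

Voiceless: /t/ (alveolar), /ʈ/ (retroflex).
Voiced: /d̪/ (dental), /d/ (alveolar), /ɖ/ (retroflex), /ɟ/ (palatal), /ɢ/ (uvular).
Gaps, from front to back: dental lacks voiceless (/t̪/); palatal lacks voiceless (/c/); uvular lacks voiceless (/q/).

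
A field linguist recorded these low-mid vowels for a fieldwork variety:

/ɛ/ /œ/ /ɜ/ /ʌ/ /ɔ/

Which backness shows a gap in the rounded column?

central

backness          unrounded  rounded 
front             ɛ         œ       
central           ɜ         —       
back              ʌ         ɔ       
Every backness has a rounded member except central, where /ɞ/ would be expected.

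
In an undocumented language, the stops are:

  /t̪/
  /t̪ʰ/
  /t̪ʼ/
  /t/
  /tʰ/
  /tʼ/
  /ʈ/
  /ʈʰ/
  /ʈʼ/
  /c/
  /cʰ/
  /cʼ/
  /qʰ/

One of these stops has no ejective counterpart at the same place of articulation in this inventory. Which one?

/qʰ/

Dental: /t̪/ ~ /t̪ʰ/ ~ /t̪ʼ/
Alveolar: /t/ ~ /tʰ/ ~ /tʼ/
Retroflex: /ʈ/ ~ /ʈʰ/ ~ /ʈʼ/
Palatal: /c/ ~ /cʰ/ ~ /cʼ/
Uvular: only /qʰ/ (aspirated); no ejective partner.
So /qʰ/ is the unpaired segment.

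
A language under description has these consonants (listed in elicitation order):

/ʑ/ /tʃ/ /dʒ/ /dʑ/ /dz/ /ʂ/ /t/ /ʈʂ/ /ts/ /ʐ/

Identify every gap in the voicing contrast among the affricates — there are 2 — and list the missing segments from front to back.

alveolar: voiceless /ts/, voiced /dz/.
postalveolar: voiceless /tʃ/, voiced /dʒ/.
retroflex: voiceless /ʈʂ/, voiced —.
alveolo-palatal: voiceless —, voiced /dʑ/.
Gaps, from front to back: retroflex lacks voiced (/ɖʐ/); alveolo-palatal lacks voiceless (/tɕ/).

/ɖʐ/, /tɕ/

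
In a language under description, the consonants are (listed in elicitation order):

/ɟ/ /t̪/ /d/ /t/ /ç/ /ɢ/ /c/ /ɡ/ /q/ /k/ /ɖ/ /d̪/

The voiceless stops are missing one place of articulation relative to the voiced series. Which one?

retroflex

Voiceless: /t̪/ (dental), /t/ (alveolar), /c/ (palatal), /k/ (velar), /q/ (uvular).
Voiced: /d̪/ (dental), /d/ (alveolar), /ɖ/ (retroflex), /ɟ/ (palatal), /ɡ/ (velar), /ɢ/ (uvular).
Every place of articulation has a voiceless member except retroflex, where /ʈ/ would be expected.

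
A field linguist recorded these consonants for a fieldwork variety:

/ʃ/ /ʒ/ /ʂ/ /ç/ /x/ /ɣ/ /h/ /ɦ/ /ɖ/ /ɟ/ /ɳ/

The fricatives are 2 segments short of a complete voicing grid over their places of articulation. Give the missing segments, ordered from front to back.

place of articulation  voiceless  voiced  
postalveolar      ʃ         ʒ       
retroflex         ʂ         —       
palatal           ç         —       
velar             x         ɣ       
glottal           h         ɦ       
Gaps, from front to back: retroflex lacks voiced (/ʐ/); palatal lacks voiced (/ʝ/).

/ʐ/, /ʝ/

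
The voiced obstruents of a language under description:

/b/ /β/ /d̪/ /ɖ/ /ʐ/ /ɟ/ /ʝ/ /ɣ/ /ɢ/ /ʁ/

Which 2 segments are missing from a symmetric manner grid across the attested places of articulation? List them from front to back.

/ð/, /ɡ/

Stop: /b/ (bilabial), /d̪/ (dental), /ɖ/ (retroflex), /ɟ/ (palatal), /ɢ/ (uvular).
Fricative: /β/ (bilabial), /ʐ/ (retroflex), /ʝ/ (palatal), /ɣ/ (velar), /ʁ/ (uvular).
Gaps, from front to back: dental lacks fricative (/ð/); velar lacks stop (/ɡ/).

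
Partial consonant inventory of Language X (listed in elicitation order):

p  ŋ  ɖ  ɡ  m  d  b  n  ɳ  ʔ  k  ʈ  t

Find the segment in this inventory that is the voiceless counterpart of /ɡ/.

/k/

/ɡ/ is a voiced velar stop.
The voiceless counterpart is a voiceless velar stop — in this inventory, /k/.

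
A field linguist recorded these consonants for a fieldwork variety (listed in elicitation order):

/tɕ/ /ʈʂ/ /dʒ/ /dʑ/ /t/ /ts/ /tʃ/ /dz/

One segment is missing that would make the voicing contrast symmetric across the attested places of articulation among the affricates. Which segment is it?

/ɖʐ/

place of articulation  voiceless  voiced  
alveolar          ts        dz      
postalveolar      tʃ        dʒ      
retroflex         ʈʂ        —       
alveolo-palatal   tɕ        dʑ      
The retroflex row has no voiced member, so the gap is the voiced retroflex affricate /ɖʐ/.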